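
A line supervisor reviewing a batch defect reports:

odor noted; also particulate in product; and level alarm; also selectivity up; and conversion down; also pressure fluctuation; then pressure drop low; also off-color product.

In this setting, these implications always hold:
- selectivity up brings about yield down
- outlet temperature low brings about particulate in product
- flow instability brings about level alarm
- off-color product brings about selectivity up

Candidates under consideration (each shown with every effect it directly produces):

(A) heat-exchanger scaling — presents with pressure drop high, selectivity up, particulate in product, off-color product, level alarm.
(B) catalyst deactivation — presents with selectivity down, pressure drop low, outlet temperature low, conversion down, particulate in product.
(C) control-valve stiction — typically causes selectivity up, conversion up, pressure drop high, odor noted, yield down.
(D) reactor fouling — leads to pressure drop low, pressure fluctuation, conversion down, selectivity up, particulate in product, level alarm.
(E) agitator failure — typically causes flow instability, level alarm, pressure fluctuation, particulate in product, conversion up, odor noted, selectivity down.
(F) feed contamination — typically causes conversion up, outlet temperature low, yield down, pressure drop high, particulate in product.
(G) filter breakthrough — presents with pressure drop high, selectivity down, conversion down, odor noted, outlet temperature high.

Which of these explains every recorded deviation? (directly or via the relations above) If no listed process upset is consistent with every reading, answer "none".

none

Testing each hypothesis:
(A) heat-exchanger scaling — odor noted ✗; particulate in product ✓; level alarm ✓; selectivity up ✓; conversion down ✗; pressure fluctuation ✗; pressure drop low ✗; off-color product ✓
(B) catalyst deactivation — odor noted ✗; particulate in product ✓; level alarm ✗; selectivity up ✗; conversion down ✓; pressure fluctuation ✗; pressure drop low ✓; off-color product ✗
(C) control-valve stiction — odor noted ✓; particulate in product ✗; level alarm ✗; selectivity up ✓; conversion down ✗; pressure fluctuation ✗; pressure drop low ✗; off-color product ✗
(D) reactor fouling — odor noted ✗; particulate in product ✓; level alarm ✓; selectivity up ✓; conversion down ✓; pressure fluctuation ✓; pressure drop low ✓; off-color product ✗
(E) agitator failure — odor noted ✓; particulate in product ✓; level alarm ✓; selectivity up ✗; conversion down ✗; pressure fluctuation ✓; pressure drop low ✗; off-color product ✗
(F) feed contamination — fails on odor noted, level alarm, selectivity up, conversion down, pressure fluctuation, pressure drop low, off-color product (predicts conversion up, not conversion down; predicts pressure drop high, not pressure drop low)
(G) filter breakthrough — odor noted ✓; particulate in product ✗; level alarm ✗; selectivity up ✗; conversion down ✓; pressure fluctuation ✗; pressure drop low ✗; off-color product ✗
Every candidate fails on at least one observation.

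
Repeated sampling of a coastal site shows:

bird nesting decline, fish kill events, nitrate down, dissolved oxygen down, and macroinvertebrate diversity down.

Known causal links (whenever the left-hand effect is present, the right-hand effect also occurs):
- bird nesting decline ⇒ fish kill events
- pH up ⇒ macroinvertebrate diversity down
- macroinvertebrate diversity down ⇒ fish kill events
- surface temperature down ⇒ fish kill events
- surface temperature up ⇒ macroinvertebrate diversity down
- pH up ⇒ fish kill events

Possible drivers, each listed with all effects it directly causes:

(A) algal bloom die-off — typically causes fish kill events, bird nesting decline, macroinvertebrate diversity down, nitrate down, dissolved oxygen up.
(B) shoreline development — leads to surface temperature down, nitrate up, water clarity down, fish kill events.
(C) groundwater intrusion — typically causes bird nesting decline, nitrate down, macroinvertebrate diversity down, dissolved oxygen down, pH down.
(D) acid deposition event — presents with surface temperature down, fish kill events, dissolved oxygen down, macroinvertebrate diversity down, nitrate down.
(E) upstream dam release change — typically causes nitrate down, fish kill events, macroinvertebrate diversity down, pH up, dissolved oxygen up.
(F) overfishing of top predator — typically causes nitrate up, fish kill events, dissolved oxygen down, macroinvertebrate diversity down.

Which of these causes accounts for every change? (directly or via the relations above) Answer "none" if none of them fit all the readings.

Checking each candidate against the observations:
(A) algal bloom die-off — bird nesting decline +; fish kill events +; nitrate down +; dissolved oxygen down -; macroinvertebrate diversity down +
(B) shoreline development — fails on bird nesting decline, nitrate down, dissolved oxygen down, macroinvertebrate diversity down (predicts nitrate up, not nitrate down)
(C) groundwater intrusion — accounts for every observation (fish kill events via macroinvertebrate diversity down → fish kill events)
(D) acid deposition event — bird nesting decline -; fish kill events +; nitrate down +; dissolved oxygen down +; macroinvertebrate diversity down +
(E) upstream dam release change — fails on bird nesting decline, dissolved oxygen down (predicts dissolved oxygen up, not dissolved oxygen down)
(F) overfishing of top predator — fails on bird nesting decline, nitrate down (predicts nitrate up, not nitrate down)
Only (C) is consistent with every observation.

C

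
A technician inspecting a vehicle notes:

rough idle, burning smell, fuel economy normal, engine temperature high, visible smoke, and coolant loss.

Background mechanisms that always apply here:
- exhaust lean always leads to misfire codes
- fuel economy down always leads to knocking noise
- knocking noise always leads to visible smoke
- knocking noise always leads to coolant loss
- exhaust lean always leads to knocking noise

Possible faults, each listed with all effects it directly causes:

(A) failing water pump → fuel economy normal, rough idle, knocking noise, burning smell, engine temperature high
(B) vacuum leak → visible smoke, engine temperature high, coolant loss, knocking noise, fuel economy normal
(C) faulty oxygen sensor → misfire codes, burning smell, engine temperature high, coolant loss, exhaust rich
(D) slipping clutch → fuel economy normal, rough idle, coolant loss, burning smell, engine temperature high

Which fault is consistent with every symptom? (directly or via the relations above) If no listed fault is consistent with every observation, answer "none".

A

For each candidate, compare predicted effects to what was observed:
(A) failing water pump — rough idle yes; burning smell yes; fuel economy normal yes; engine temperature high yes; visible smoke yes (through knocking noise → visible smoke); coolant loss yes (through knocking noise → coolant loss)
(B) vacuum leak — does not account for rough idle, burning smell
(C) faulty oxygen sensor — rough idle NO; burning smell yes; fuel economy normal NO; engine temperature high yes; visible smoke NO; coolant loss yes
(D) slipping clutch — rough idle yes; burning smell yes; fuel economy normal yes; engine temperature high yes; visible smoke NO; coolant loss yes
Only (A) is consistent with every observation.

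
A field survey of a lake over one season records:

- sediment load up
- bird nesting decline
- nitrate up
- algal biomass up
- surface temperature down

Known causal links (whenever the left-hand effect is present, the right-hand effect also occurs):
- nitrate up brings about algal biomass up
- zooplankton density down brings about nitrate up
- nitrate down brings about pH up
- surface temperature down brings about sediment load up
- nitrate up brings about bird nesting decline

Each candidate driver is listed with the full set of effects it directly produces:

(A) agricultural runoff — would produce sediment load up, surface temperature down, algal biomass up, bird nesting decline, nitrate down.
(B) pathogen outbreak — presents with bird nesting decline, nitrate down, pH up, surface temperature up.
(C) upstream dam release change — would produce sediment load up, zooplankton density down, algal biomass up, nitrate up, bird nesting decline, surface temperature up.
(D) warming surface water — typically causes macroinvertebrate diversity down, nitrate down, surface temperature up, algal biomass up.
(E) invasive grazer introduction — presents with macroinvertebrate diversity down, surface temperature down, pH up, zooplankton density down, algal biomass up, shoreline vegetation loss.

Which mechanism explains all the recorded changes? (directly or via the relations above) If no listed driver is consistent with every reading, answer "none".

For each candidate, compare predicted effects to what was observed:
(A) agricultural runoff — sediment load up +; bird nesting decline +; nitrate up -; algal biomass up +; surface temperature down +
(B) pathogen outbreak — sediment load up -; bird nesting decline +; nitrate up -; algal biomass up -; surface temperature down -
(C) upstream dam release change — fails on surface temperature down (predicts surface temperature up, not surface temperature down)
(D) warming surface water — fails on sediment load up, bird nesting decline, nitrate up, surface temperature down (predicts nitrate down, not nitrate up; predicts surface temperature up, not surface temperature down)
(E) invasive grazer introduction — sediment load up + (by surface temperature down → sediment load up); bird nesting decline + (by zooplankton density down → nitrate up → bird nesting decline); nitrate up + (by zooplankton density down → nitrate up); algal biomass up +; surface temperature down +
Only (E) is consistent with every observation.

E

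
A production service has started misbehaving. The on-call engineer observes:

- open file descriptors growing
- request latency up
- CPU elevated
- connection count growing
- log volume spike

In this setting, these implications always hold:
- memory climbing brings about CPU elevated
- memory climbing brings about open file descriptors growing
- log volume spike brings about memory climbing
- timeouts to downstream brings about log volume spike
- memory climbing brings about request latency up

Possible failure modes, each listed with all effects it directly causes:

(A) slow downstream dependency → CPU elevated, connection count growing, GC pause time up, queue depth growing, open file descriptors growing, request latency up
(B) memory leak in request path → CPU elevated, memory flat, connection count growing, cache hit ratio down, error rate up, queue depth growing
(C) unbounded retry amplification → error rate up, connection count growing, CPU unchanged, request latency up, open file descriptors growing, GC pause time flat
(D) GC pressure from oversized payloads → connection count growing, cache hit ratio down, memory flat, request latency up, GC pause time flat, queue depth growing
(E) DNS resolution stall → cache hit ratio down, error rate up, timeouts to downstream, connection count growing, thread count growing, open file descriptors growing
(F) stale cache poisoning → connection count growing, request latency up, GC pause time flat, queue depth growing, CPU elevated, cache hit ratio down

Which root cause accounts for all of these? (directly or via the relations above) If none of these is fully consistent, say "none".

Per-candidate check:
(A) slow downstream dependency — open file descriptors growing match; request latency up match; CPU elevated match; connection count growing match; log volume spike miss
(B) memory leak in request path — open file descriptors growing miss; request latency up miss; CPU elevated match; connection count growing match; log volume spike miss
(C) unbounded retry amplification — fails on CPU elevated, log volume spike (predicts CPU unchanged, not CPU elevated)
(D) GC pressure from oversized payloads — open file descriptors growing miss; request latency up match; CPU elevated miss; connection count growing match; log volume spike miss
(E) DNS resolution stall — accounts for every observation (request latency up through timeouts to downstream → log volume spike → memory climbing → request latency up)
(F) stale cache poisoning — open file descriptors growing miss; request latency up match; CPU elevated match; connection count growing match; log volume spike miss
(E) alone accounts for all the evidence.

E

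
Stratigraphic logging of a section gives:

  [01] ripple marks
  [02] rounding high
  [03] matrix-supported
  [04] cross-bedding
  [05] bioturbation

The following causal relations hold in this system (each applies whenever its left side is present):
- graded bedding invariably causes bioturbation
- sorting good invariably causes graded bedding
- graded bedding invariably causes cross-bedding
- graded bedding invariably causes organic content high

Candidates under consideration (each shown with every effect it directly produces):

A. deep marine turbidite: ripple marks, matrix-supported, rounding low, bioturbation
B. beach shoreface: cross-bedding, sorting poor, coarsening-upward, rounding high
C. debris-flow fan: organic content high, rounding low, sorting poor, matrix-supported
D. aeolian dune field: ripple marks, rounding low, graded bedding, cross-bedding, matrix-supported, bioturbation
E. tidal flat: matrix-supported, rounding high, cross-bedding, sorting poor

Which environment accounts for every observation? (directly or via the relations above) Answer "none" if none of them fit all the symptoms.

Testing each hypothesis:
(A) deep marine turbidite — fails on rounding high, cross-bedding (predicts rounding low, not rounding high)
(B) beach shoreface — ripple marks -; rounding high +; matrix-supported -; cross-bedding +; bioturbation -
(C) debris-flow fan — ripple marks -; rounding high -; matrix-supported +; cross-bedding -; bioturbation -
(D) aeolian dune field — ripple marks +; rounding high -; matrix-supported +; cross-bedding +; bioturbation +
(E) tidal flat — does not account for ripple marks, bioturbation
No candidate is consistent with all observations.

none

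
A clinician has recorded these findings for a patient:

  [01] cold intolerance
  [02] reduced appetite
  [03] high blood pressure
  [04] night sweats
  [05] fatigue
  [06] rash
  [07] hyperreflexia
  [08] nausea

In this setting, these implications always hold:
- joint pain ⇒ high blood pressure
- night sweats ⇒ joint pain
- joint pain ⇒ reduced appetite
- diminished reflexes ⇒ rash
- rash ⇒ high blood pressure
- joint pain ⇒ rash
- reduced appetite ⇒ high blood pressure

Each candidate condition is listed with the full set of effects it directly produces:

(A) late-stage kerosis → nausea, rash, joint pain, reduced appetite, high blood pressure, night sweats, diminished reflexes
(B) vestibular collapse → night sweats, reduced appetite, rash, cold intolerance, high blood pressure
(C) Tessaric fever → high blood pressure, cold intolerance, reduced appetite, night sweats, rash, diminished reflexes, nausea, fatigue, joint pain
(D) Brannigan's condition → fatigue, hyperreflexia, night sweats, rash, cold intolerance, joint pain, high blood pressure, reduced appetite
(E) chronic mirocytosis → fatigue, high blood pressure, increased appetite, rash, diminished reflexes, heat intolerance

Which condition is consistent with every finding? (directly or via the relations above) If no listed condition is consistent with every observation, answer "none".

none

For each candidate, compare predicted effects to what was observed:
(A) late-stage kerosis — cold intolerance -; reduced appetite +; high blood pressure +; night sweats +; fatigue -; rash +; hyperreflexia -; nausea +
(B) vestibular collapse — does not account for fatigue, hyperreflexia, nausea
(C) Tessaric fever — fails on hyperreflexia (predicts diminished reflexes, not hyperreflexia)
(D) Brannigan's condition — does not account for nausea
(E) chronic mirocytosis — fails on cold intolerance, reduced appetite, night sweats, hyperreflexia, nausea (predicts heat intolerance, not cold intolerance; predicts increased appetite, not reduced appetite; predicts diminished reflexes, not hyperreflexia)
Every candidate fails on at least one observation.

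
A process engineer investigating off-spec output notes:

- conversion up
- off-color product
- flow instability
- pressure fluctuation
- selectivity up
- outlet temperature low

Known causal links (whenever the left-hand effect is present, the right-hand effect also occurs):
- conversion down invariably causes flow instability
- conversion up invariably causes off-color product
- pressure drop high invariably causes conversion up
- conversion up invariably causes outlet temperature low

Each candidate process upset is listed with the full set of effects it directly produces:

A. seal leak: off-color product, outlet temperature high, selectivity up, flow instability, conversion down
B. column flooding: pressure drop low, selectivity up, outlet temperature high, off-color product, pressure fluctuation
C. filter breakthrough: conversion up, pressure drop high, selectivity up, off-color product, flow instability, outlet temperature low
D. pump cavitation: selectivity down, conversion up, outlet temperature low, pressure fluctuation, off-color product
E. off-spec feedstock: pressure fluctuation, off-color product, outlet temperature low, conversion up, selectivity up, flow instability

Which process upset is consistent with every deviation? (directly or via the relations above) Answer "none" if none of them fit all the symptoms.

E

Checking each candidate against the observations:
(A) seal leak — fails on conversion up, pressure fluctuation, outlet temperature low (predicts conversion down, not conversion up; predicts outlet temperature high, not outlet temperature low)
(B) column flooding — conversion up miss; off-color product match; flow instability miss; pressure fluctuation match; selectivity up match; outlet temperature low miss
(C) filter breakthrough — conversion up match; off-color product match; flow instability match; pressure fluctuation miss; selectivity up match; outlet temperature low match
(D) pump cavitation — conversion up match; off-color product match; flow instability miss; pressure fluctuation match; selectivity up miss; outlet temperature low match
(E) off-spec feedstock — accounts for every observation
Only (E) is consistent with every observation.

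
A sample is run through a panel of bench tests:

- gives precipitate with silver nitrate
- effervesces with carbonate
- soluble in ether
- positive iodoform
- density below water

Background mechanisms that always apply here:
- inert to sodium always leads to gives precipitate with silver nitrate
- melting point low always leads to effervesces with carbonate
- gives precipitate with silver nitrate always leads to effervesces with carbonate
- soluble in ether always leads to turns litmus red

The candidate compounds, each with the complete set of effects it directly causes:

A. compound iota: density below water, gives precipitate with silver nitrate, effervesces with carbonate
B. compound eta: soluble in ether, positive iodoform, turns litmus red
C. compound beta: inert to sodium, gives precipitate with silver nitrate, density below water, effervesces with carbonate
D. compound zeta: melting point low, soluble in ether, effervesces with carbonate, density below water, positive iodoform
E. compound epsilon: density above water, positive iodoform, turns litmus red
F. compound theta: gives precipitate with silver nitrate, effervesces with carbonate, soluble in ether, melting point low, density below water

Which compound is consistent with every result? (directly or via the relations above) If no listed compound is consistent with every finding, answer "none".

none

For each candidate, compare predicted effects to what was observed:
(A) compound iota — gives precipitate with silver nitrate match; effervesces with carbonate match; soluble in ether miss; positive iodoform miss; density below water match
(B) compound eta — gives precipitate with silver nitrate miss; effervesces with carbonate miss; soluble in ether match; positive iodoform match; density below water miss
(C) compound beta — does not account for soluble in ether, positive iodoform
(D) compound zeta — does not account for gives precipitate with silver nitrate
(E) compound epsilon — fails on gives precipitate with silver nitrate, effervesces with carbonate, soluble in ether, density below water (predicts density above water, not density below water)
(F) compound theta — does not account for positive iodoform
No candidate is consistent with all observations.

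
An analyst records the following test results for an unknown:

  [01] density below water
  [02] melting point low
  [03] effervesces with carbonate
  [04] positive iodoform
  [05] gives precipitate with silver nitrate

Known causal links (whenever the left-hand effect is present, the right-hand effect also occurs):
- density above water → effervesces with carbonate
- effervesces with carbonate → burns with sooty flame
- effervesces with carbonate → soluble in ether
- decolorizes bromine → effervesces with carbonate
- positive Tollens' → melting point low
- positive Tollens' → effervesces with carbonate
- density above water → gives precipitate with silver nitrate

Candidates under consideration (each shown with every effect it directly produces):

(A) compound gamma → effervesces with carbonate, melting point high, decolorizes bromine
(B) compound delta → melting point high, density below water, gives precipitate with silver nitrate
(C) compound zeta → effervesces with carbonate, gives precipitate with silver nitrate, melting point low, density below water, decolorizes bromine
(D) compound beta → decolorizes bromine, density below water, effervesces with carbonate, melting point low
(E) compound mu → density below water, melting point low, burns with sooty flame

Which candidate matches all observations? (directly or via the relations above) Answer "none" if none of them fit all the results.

Per-candidate check:
(A) compound gamma — fails on density below water, melting point low, positive iodoform, gives precipitate with silver nitrate (predicts melting point high, not melting point low)
(B) compound delta — density below water match; melting point low miss; effervesces with carbonate miss; positive iodoform miss; gives precipitate with silver nitrate match
(C) compound zeta — does not account for positive iodoform
(D) compound beta — density below water match; melting point low match; effervesces with carbonate match; positive iodoform miss; gives precipitate with silver nitrate miss
(E) compound mu — does not account for effervesces with carbonate, positive iodoform, gives precipitate with silver nitrate
No candidate is consistent with all observations.

none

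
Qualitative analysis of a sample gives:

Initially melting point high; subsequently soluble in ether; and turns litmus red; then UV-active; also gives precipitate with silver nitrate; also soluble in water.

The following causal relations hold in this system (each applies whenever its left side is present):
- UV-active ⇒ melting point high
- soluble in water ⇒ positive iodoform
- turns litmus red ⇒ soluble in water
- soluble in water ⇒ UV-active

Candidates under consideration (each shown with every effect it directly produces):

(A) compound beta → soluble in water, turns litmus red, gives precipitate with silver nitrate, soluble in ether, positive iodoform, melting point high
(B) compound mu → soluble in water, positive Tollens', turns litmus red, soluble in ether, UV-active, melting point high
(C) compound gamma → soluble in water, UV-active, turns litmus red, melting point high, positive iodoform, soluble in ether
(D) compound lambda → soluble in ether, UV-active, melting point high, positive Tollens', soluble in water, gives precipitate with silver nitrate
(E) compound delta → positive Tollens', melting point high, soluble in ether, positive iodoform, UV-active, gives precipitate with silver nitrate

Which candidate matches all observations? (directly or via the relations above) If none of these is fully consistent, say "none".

A

For each candidate, compare predicted effects to what was observed:
(A) compound beta — melting point high ✓; soluble in ether ✓; turns litmus red ✓; UV-active ✓ (through soluble in water → UV-active); gives precipitate with silver nitrate ✓; soluble in water ✓
(B) compound mu — melting point high ✓; soluble in ether ✓; turns litmus red ✓; UV-active ✓; gives precipitate with silver nitrate ✗; soluble in water ✓
(C) compound gamma — does not account for gives precipitate with silver nitrate
(D) compound lambda — melting point high ✓; soluble in ether ✓; turns litmus red ✗; UV-active ✓; gives precipitate with silver nitrate ✓; soluble in water ✓
(E) compound delta — melting point high ✓; soluble in ether ✓; turns litmus red ✗; UV-active ✓; gives precipitate with silver nitrate ✓; soluble in water ✗
(A) alone accounts for all the evidence.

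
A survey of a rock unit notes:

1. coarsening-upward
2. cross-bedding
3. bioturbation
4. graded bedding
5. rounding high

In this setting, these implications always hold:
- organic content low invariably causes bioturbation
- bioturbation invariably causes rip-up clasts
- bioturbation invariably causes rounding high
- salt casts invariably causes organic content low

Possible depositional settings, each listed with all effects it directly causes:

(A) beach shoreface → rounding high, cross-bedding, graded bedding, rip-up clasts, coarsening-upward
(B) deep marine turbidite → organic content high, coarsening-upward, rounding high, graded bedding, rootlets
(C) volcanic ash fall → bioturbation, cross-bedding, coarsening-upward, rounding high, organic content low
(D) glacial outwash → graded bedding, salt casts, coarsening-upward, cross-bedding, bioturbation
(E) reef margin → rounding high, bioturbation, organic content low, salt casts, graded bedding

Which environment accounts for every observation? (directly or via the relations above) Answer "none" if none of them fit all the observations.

D

Per-candidate check:
(A) beach shoreface — does not account for bioturbation
(B) deep marine turbidite — coarsening-upward ✓; cross-bedding ✗; bioturbation ✗; graded bedding ✓; rounding high ✓
(C) volcanic ash fall — does not account for graded bedding
(D) glacial outwash — accounts for every observation (rounding high via bioturbation → rounding high)
(E) reef margin — does not account for coarsening-upward, cross-bedding
Only (D) is consistent with every observation.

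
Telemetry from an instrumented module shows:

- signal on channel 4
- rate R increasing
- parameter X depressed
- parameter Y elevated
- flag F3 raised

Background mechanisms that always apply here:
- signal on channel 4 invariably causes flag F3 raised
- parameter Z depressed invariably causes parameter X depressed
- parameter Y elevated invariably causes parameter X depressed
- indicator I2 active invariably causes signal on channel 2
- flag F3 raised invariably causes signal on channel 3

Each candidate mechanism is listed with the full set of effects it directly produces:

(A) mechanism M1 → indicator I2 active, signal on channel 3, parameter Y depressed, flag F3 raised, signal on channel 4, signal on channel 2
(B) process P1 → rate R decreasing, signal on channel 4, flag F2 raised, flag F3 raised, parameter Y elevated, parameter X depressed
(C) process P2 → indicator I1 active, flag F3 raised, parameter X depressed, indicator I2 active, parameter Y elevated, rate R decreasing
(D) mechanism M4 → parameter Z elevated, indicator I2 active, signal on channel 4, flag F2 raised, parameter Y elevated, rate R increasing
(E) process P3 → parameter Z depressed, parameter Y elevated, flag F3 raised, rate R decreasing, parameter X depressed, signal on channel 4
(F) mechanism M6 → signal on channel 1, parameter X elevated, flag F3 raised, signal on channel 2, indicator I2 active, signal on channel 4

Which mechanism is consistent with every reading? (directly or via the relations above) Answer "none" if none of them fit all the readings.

Per-candidate check:
(A) mechanism M1 — fails on rate R increasing, parameter X depressed, parameter Y elevated (predicts parameter Y depressed, not parameter Y elevated)
(B) process P1 — signal on channel 4 yes; rate R increasing NO; parameter X depressed yes; parameter Y elevated yes; flag F3 raised yes
(C) process P2 — signal on channel 4 NO; rate R increasing NO; parameter X depressed yes; parameter Y elevated yes; flag F3 raised yes
(D) mechanism M4 — accounts for every observation (parameter X depressed by parameter Y elevated → parameter X depressed)
(E) process P3 — signal on channel 4 yes; rate R increasing NO; parameter X depressed yes; parameter Y elevated yes; flag F3 raised yes
(F) mechanism M6 — signal on channel 4 yes; rate R increasing NO; parameter X depressed NO; parameter Y elevated NO; flag F3 raised yes
Only (D) is consistent with every observation.

D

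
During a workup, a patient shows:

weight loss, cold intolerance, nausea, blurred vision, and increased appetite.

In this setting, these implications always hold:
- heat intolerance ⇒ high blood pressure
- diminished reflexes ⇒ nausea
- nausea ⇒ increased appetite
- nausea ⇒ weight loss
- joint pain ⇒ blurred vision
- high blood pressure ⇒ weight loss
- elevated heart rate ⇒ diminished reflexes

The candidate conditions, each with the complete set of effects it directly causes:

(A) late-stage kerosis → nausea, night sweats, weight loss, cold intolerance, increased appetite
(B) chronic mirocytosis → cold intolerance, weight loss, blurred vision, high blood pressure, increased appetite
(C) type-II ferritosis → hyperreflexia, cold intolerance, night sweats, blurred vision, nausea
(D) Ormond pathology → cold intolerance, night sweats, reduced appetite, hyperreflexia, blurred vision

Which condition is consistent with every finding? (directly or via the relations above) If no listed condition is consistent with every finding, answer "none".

Testing each hypothesis:
(A) late-stage kerosis — weight loss ✓; cold intolerance ✓; nausea ✓; blurred vision ✗; increased appetite ✓
(B) chronic mirocytosis — weight loss ✓; cold intolerance ✓; nausea ✗; blurred vision ✓; increased appetite ✓
(C) type-II ferritosis — weight loss ✓ (via nausea → weight loss); cold intolerance ✓; nausea ✓; blurred vision ✓; increased appetite ✓ (via nausea → increased appetite)
(D) Ormond pathology — fails on weight loss, nausea, increased appetite (predicts reduced appetite, not increased appetite)
(C) alone accounts for all the evidence.

C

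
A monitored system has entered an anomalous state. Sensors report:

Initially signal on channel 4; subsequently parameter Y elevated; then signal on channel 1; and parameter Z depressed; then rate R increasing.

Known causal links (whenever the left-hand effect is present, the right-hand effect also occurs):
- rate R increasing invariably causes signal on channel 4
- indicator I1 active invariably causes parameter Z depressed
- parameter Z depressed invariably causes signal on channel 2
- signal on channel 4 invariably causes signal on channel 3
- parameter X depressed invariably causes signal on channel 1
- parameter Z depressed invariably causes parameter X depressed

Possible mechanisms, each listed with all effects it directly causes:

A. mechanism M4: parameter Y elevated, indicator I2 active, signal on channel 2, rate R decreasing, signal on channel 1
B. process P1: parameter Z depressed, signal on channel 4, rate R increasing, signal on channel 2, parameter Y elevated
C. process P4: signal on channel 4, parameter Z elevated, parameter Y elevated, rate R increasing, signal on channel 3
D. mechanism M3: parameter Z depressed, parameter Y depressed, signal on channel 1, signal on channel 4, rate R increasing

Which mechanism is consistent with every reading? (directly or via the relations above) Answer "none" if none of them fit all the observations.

B

Per-candidate check:
(A) mechanism M4 — signal on channel 4 miss; parameter Y elevated match; signal on channel 1 match; parameter Z depressed miss; rate R increasing miss
(B) process P1 — signal on channel 4 match; parameter Y elevated match; signal on channel 1 match (through parameter Z depressed → parameter X depressed → signal on channel 1); parameter Z depressed match; rate R increasing match
(C) process P4 — fails on signal on channel 1, parameter Z depressed (predicts parameter Z elevated, not parameter Z depressed)
(D) mechanism M3 — fails on parameter Y elevated (predicts parameter Y depressed, not parameter Y elevated)
(B) alone accounts for all the evidence.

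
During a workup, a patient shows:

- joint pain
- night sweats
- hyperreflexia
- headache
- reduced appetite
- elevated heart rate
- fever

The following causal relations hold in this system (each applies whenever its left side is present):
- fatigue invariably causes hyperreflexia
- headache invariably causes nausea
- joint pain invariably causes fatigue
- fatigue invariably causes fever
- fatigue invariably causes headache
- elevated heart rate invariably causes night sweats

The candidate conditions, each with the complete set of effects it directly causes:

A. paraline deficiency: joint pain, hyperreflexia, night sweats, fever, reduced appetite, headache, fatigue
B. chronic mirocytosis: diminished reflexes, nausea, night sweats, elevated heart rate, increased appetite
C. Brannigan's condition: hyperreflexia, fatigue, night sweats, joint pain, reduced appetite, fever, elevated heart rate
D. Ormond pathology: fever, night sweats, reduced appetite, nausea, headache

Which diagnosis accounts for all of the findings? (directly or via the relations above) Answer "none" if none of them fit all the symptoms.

Testing each hypothesis:
(A) paraline deficiency — joint pain match; night sweats match; hyperreflexia match; headache match; reduced appetite match; elevated heart rate miss; fever match
(B) chronic mirocytosis — fails on joint pain, hyperreflexia, headache, reduced appetite, fever (predicts diminished reflexes, not hyperreflexia; predicts increased appetite, not reduced appetite)
(C) Brannigan's condition — accounts for every observation (headache via fatigue → headache)
(D) Ormond pathology — joint pain miss; night sweats match; hyperreflexia miss; headache match; reduced appetite match; elevated heart rate miss; fever match
Only (C) is consistent with every observation.

C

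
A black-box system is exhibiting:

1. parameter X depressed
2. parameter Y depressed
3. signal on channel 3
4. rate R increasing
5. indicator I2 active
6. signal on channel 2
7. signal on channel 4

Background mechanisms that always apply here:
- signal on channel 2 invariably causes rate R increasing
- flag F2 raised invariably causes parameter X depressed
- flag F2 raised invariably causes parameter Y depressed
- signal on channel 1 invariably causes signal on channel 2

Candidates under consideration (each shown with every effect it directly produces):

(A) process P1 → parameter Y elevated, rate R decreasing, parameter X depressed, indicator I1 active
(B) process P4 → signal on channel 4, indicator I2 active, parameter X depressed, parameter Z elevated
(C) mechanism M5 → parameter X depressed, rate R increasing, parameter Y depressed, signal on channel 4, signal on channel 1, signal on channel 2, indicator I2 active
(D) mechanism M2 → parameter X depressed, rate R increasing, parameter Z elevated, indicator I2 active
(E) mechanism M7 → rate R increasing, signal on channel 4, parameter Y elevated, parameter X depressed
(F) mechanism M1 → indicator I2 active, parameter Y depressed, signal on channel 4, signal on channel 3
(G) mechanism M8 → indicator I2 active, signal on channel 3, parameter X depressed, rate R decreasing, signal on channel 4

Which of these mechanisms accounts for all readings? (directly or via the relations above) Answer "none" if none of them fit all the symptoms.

none

For each candidate, compare predicted effects to what was observed:
(A) process P1 — fails on parameter Y depressed, signal on channel 3, rate R increasing, indicator I2 active, signal on channel 2, signal on channel 4 (predicts parameter Y elevated, not parameter Y depressed; predicts rate R decreasing, not rate R increasing)
(B) process P4 — does not account for parameter Y depressed, signal on channel 3, rate R increasing, signal on channel 2
(C) mechanism M5 — does not account for signal on channel 3
(D) mechanism M2 — parameter X depressed +; parameter Y depressed -; signal on channel 3 -; rate R increasing +; indicator I2 active +; signal on channel 2 -; signal on channel 4 -
(E) mechanism M7 — fails on parameter Y depressed, signal on channel 3, indicator I2 active, signal on channel 2 (predicts parameter Y elevated, not parameter Y depressed)
(F) mechanism M1 — does not account for parameter X depressed, rate R increasing, signal on channel 2
(G) mechanism M8 — fails on parameter Y depressed, rate R increasing, signal on channel 2 (predicts rate R decreasing, not rate R increasing)
Every candidate fails on at least one observation.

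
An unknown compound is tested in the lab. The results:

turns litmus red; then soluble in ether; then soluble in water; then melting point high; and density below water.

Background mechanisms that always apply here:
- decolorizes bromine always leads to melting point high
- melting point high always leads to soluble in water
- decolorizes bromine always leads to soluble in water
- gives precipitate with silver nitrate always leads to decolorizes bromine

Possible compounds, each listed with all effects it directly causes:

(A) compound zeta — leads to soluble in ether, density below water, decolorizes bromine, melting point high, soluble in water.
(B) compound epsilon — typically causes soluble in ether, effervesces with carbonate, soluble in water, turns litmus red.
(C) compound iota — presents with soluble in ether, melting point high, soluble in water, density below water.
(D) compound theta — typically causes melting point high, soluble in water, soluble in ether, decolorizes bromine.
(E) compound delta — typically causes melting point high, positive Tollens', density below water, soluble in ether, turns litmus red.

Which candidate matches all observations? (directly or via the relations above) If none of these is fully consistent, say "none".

E

Per-candidate check:
(A) compound zeta — turns litmus red miss; soluble in ether match; soluble in water match; melting point high match; density below water match
(B) compound epsilon — turns litmus red match; soluble in ether match; soluble in water match; melting point high miss; density below water miss
(C) compound iota — does not account for turns litmus red
(D) compound theta — does not account for turns litmus red, density below water
(E) compound delta — accounts for every observation (soluble in water via melting point high → soluble in water)
(E) alone accounts for all the evidence.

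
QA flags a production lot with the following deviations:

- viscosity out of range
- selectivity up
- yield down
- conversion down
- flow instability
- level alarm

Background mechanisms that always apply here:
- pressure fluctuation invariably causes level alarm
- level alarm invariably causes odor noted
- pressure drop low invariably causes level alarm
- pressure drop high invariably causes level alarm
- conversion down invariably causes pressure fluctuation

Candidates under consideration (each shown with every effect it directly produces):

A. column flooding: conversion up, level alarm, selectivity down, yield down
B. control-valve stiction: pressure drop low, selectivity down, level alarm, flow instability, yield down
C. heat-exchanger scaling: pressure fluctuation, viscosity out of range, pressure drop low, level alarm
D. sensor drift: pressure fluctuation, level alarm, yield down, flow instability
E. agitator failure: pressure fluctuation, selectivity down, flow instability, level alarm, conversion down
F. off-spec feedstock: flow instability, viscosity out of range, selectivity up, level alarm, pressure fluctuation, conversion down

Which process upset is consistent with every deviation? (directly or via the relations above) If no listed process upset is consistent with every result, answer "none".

none

Checking each candidate against the observations:
(A) column flooding — viscosity out of range miss; selectivity up miss; yield down match; conversion down miss; flow instability miss; level alarm match
(B) control-valve stiction — fails on viscosity out of range, selectivity up, conversion down (predicts selectivity down, not selectivity up)
(C) heat-exchanger scaling — viscosity out of range match; selectivity up miss; yield down miss; conversion down miss; flow instability miss; level alarm match
(D) sensor drift — does not account for viscosity out of range, selectivity up, conversion down
(E) agitator failure — fails on viscosity out of range, selectivity up, yield down (predicts selectivity down, not selectivity up)
(F) off-spec feedstock — does not account for yield down
No candidate is consistent with all observations.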